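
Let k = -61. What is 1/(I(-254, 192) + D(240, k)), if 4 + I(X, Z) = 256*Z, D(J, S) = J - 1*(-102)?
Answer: 1/49490 ≈ 2.0206e-5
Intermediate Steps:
D(J, S) = 102 + J (D(J, S) = J + 102 = 102 + J)
I(X, Z) = -4 + 256*Z
1/(I(-254, 192) + D(240, k)) = 1/((-4 + 256*192) + (102 + 240)) = 1/((-4 + 49152) + 342) = 1/(49148 + 342) = 1/49490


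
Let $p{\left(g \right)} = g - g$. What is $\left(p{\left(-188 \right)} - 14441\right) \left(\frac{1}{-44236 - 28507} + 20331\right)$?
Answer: $- \frac{21357342676012}{72743} \approx -2.936 \cdot 10^{8}$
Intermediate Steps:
$p{\left(g \right)} = 0$
$\left(p{\left(-188 \right)} - 14441\right) \left(\frac{1}{-44236 - 28507} + 20331\right) = \left(0 - 14441\right) \left(\frac{1}{-44236 - 28507} + 20331\right) = - 14441 \left(\frac{1}{-72743} + 20331\right) = - 14441 \left(- \frac{1}{72743} + 20331\right) = \left(-14441\right) \frac{1478937932}{72743} = - \frac{21357342676012}{72743}$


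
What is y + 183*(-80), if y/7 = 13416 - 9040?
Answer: 15992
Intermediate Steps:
y = 30632 (y = 7*(13416 - 9040) = 7*4376 = 30632)
y + 183*(-80) = 30632 + 183*(-80) = 30632 - 14640 = 15992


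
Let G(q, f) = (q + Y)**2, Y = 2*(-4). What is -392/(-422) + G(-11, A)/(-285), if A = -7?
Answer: -1069/3165 ≈ -0.33776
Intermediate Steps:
Y = -8
G(q, f) = (-8 + q)**2 (G(q, f) = (q - 8)**2 = (-8 + q)**2)
-392/(-422) + G(-11, A)/(-285) = -392/(-422) + (-8 - 11)**2/(-285) = -392*(-1/422) + (-19)**2*(-1/285) = 196/211 + 361*(-1/285) = 196/211 - 19/15 = -1069/3165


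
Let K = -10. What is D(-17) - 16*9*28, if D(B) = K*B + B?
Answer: -3879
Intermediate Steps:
D(B) = -9*B (D(B) = -10*B + B = -9*B)
D(-17) - 16*9*28 = -9*(-17) - 16*9*28 = 153 - 144*28 = 153 - 4032 = -3879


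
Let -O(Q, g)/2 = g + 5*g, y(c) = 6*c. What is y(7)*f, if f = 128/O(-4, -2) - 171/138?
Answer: 3955/23 ≈ 171.96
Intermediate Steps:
O(Q, g) = -12*g (O(Q, g) = -2*(g + 5*g) = -12*g)
f = 565/138 (f = 128/((-12*(-2))) - 171/138 = 128/24 - 171*1/138 = 128*(1/24) - 57/46 = 16/3 - 57/46 = 565/138 ≈ 4.0942)
y(7)*f = (6*7)*(565/138) = 42*(565/138) = 3955/23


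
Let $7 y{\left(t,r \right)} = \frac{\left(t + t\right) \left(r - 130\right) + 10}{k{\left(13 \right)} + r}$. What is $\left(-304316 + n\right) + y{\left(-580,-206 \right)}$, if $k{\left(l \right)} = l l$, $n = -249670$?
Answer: $- \frac{143872144}{259} \approx -5.5549 \cdot 10^{5}$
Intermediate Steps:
$k{\left(l \right)} = l^{2}$
$y{\left(t,r \right)} = \frac{10 + 2 t \left(-130 + r\right)}{7 \left(169 + r\right)}$ ($y{\left(t,r \right)} = \frac{\left(\left(t + t\right) \left(r - 130\right) + 10\right) \frac{1}{13^{2} + r}}{7} = \frac{\left(2 t \left(-130 + r\right) + 10\right) \frac{1}{169 + r}}{7} = \frac{\left(10 + 2 t \left(-130 + r\right)\right) \frac{1}{169 + r}}{7} = \frac{\frac{1}{169 + r} \left(10 + 2 t \left(-130 + r\right)\right)}{7} = \frac{10 + 2 t \left(-130 + r\right)}{7 \left(169 + r\right)}$)
$\left(-304316 + n\right) + y{\left(-580,-206 \right)} = \left(-304316 - 249670\right) + \frac{2 \left(5 - -75400 - -119480\right)}{7 \left(169 - 206\right)} = -553986 + \frac{2 \left(5 + 75400 + 119480\right)}{7 \left(-37\right)} = -553986 + \frac{2}{7} \left(- \frac{1}{37}\right) 194885 = -553986 - \frac{389770}{259} = - \frac{143872144}{259}$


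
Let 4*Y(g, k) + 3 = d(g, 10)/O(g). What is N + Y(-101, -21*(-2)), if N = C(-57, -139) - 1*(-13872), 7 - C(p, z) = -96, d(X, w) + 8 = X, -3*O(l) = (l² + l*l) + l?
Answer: 94563777/6767 ≈ 13974.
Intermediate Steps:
O(l) = -2*l²/3 - l/3 (O(l) = -((l² + l*l) + l)/3 = -((l² + l²) + l)/3 = -(2*l² + l)/3 = -(l + 2*l²)/3 = -2*l²/3 - l/3)
d(X, w) = -8 + X
C(p, z) = 103 (C(p, z) = 7 - 1*(-96) = 7 + 96 = 103)
Y(g, k) = -¾ - 3*(-8 + g)/(4*g*(1 + 2*g)) (Y(g, k) = -¾ + ((-8 + g)/((-g*(1 + 2*g)/3)))/4 = -¾ + ((-8 + g)*(-3/(g*(1 + 2*g))))/4 = -¾ + (-3*(-8 + g)/(g*(1 + 2*g)))/4 = -¾ - 3*(-8 + g)/(4*g*(1 + 2*g)))
N = 13975 (N = 103 - 1*(-13872) = 103 + 13872 = 13975)
N + Y(-101, -21*(-2)) = 13975 + (3/2)*(4 - 1*(-101) - 1*(-101)²)/(-101*(1 + 2*(-101))) = 13975 + (3/2)*(-1/101)*(4 + 101 - 1*10201)/(1 - 202) = 13975 + (3/2)*(-1/101)*(4 + 101 - 10201)/(-201) = 13975 + (3/2)*(-1/101)*(-1/201)*(-10096) = 13975 - 5048/6767 = 94563777/6767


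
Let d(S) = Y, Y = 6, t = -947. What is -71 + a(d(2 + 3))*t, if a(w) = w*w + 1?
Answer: -35110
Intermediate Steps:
d(S) = 6
a(w) = 1 + w² (a(w) = w² + 1 = 1 + w²)
-71 + a(d(2 + 3))*t = -71 + (1 + 6²)*(-947) = -71 + (1 + 36)*(-947) = -71 + 37*(-947) = -71 - 35039 = -35110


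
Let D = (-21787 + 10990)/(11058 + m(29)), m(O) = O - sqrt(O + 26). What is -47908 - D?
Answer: -1962934728791/40973838 + 3599*sqrt(55)/40973838 ≈ -47907.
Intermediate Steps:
m(O) = O - sqrt(26 + O)
D = -10797/(11087 - sqrt(55)) (D = (-21787 + 10990)/(11058 + (29 - sqrt(26 + 29))) = -10797/(11058 + (29 - sqrt(55))) = -10797/(11087 - sqrt(55)) ≈ -0.97449)
-47908 - D = -47908 - (-39902113/40973838 - 3599*sqrt(55)/40973838) = -47908 + (39902113/40973838 + 3599*sqrt(55)/40973838) = -1962934728791/40973838 + 3599*sqrt(55)/40973838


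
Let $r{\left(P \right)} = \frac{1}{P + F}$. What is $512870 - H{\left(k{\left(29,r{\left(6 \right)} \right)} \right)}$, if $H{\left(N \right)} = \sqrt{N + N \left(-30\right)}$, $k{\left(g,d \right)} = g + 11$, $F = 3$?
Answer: $512870 - 2 i \sqrt{290} \approx 5.1287 \cdot 10^{5} - 34.059 i$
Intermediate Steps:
$r{\left(P \right)} = \frac{1}{3 + P}$ ($r{\left(P \right)} = \frac{1}{P + 3} = \frac{1}{3 + P}$)
$k{\left(g,d \right)} = 11 + g$
$H{\left(N \right)} = \sqrt{29} \sqrt{- N}$ ($H{\left(N \right)} = \sqrt{N - 30 N} = \sqrt{- 29 N} = \sqrt{29} \sqrt{- N}$)
$512870 - H{\left(k{\left(29,r{\left(6 \right)} \right)} \right)} = 512870 - \sqrt{29} \sqrt{- (11 + 29)} = 512870 - \sqrt{29} \sqrt{\left(-1\right) 40} = 512870 - \sqrt{29} \sqrt{-40} = 512870 - \sqrt{29} \cdot 2 i \sqrt{10} = 512870 - 2 i \sqrt{290}$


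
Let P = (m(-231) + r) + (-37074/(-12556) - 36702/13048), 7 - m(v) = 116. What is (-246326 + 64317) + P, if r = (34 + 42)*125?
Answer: -3535012848743/20478836 ≈ -1.7262e+5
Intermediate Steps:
m(v) = -109 (m(v) = 7 - 1*116 = 7 - 116 = -109)
r = 9500 (r = 76*125 = 9500)
P = 192319612781/20478836 (P = (-109 + 9500) + (-37074/(-12556) - 36702/13048) = 9391 + (-37074*(-1/12556) - 36702*1/13048) = 9391 + (18537/6278 - 18351/6524) = 9391 + 2863905/20478836 = 192319612781/20478836 ≈ 9391.1)
(-246326 + 64317) + P = (-246326 + 64317) + 192319612781/20478836 = -182009 + 192319612781/20478836 = -3535012848743/20478836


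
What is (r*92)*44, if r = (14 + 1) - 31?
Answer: -64768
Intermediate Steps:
r = -16 (r = 15 - 31 = -16)
(r*92)*44 = -16*92*44 = -1472*44 = -64768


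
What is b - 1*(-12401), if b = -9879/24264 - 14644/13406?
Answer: 672224834149/54213864 ≈ 12400.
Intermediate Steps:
b = -81293315/54213864 (b = -9879*1/24264 - 14644*1/13406 = -3293/8088 - 7322/6703 = -81293315/54213864 ≈ -1.4995)
b - 1*(-12401) = -81293315/54213864 - 1*(-12401) = -81293315/54213864 + 12401 = 672224834149/54213864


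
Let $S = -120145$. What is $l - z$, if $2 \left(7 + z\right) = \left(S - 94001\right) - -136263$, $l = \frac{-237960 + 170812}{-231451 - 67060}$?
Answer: $\frac{23253245663}{597022} \approx 38949.0$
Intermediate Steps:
$l = \frac{67148}{298511}$ ($l = - \frac{67148}{-298511} = \left(-67148\right) \left(- \frac{1}{298511}\right) = \frac{67148}{298511} \approx 0.22494$)
$z = - \frac{77897}{2}$ ($z = -7 + \frac{\left(-120145 - 94001\right) - -136263}{2} = -7 + \frac{\left(-120145 - 94001\right) + 136263}{2} = -7 + \frac{-214146 + 136263}{2} = -7 + \frac{1}{2} \left(-77883\right) = -7 - \frac{77883}{2} = - \frac{77897}{2} \approx -38949.0$)
$l - z = \frac{67148}{298511} - - \frac{77897}{2} = \frac{67148}{298511} + \frac{77897}{2} = \frac{23253245663}{597022}$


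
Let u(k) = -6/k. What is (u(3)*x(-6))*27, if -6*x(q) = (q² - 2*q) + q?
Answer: 378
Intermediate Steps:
x(q) = -q²/6 + q/6 (x(q) = -((q² - 2*q) + q)/6 = -(q² - q)/6 = -q²/6 + q/6)
(u(3)*x(-6))*27 = ((-6/3)*((⅙)*(-6)*(1 - 1*(-6))))*27 = ((-6*⅓)*((⅙)*(-6)*(1 + 6)))*27 = -(-6)*7/3*27 = -2*(-7)*27 = 14*27 = 378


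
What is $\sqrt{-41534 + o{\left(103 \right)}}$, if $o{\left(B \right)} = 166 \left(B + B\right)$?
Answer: $i \sqrt{7338} \approx 85.662 i$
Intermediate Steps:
$o{\left(B \right)} = 332 B$ ($o{\left(B \right)} = 166 \cdot 2 B = 332 B$)
$\sqrt{-41534 + o{\left(103 \right)}} = \sqrt{-41534 + 332 \cdot 103} = \sqrt{-41534 + 34196} = \sqrt{-7338} = i \sqrt{7338}$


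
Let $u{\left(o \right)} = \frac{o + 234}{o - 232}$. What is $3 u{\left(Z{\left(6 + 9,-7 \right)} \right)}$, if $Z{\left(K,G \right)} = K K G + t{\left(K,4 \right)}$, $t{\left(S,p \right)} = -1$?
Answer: $\frac{2013}{904} \approx 2.2268$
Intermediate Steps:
$Z{\left(K,G \right)} = -1 + G K^{2}$ ($Z{\left(K,G \right)} = K K G - 1 = K^{2} G - 1 = G K^{2} - 1 = -1 + G K^{2}$)
$u{\left(o \right)} = \frac{234 + o}{-232 + o}$
$3 u{\left(Z{\left(6 + 9,-7 \right)} \right)} = 3 \frac{234 - \left(1 + 7 \left(6 + 9\right)^{2}\right)}{-232 - \left(1 + 7 \left(6 + 9\right)^{2}\right)} = 3 \frac{234 - \left(1 + 7 \cdot 15^{2}\right)}{-232 - \left(1 + 7 \cdot 15^{2}\right)} = 3 \frac{234 - 1576}{-232 - 1576} = 3 \frac{1}{-1808} \left(-1342\right) = 3 \left(\left(- \frac{1}{1808}\right) \left(-1342\right)\right) = 3 \cdot \frac{671}{904} = \frac{2013}{904}$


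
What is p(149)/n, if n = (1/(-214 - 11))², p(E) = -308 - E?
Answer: -23135625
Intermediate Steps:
n = 1/50625 (n = (1/(-225))² = (-1/225)² = 1/50625 ≈ 1.9753e-5)
p(149)/n = (-308 - 1*149)/(1/50625) = (-308 - 149)*50625 = -457*50625 = -23135625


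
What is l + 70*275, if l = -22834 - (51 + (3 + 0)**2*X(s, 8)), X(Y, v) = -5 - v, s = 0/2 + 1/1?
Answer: -3518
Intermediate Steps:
s = 1 (s = 0*(1/2) + 1*1 = 0 + 1 = 1)
l = -22768 (l = -22834 - (51 + (3 + 0)**2*(-5 - 1*8)) = -22834 - (51 + 3**2*(-5 - 8)) = -22834 - (51 + 9*(-13)) = -22834 - (51 - 117) = -22834 - 1*(-66) = -22834 + 66 = -22768)
l + 70*275 = -22768 + 70*275 = -22768 + 19250 = -3518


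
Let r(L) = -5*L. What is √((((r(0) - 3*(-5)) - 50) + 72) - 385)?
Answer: 2*I*√87 ≈ 18.655*I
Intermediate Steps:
√((((r(0) - 3*(-5)) - 50) + 72) - 385) = √((((-5*0 - 3*(-5)) - 50) + 72) - 385) = √((((0 + 15) - 50) + 72) - 385) = √(((15 - 50) + 72) - 385) = √((-35 + 72) - 385) = √(37 - 385) = √(-348) = 2*I*√87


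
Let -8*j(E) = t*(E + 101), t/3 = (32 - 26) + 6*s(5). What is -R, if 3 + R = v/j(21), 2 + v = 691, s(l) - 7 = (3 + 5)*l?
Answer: 40217/13176 ≈ 3.0523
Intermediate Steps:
s(l) = 7 + 8*l (s(l) = 7 + (3 + 5)*l = 7 + 8*l)
v = 689 (v = -2 + 691 = 689)
t = 864 (t = 3*((32 - 26) + 6*(7 + 8*5)) = 3*(6 + 6*(7 + 40)) = 3*(6 + 6*47) = 3*(6 + 282) = 3*288 = 864)
j(E) = -10908 - 108*E (j(E) = -108*(E + 101) = -108*(101 + E) = -(87264 + 864*E)/8 = -10908 - 108*E)
R = -40217/13176 (R = -3 + 689/(-10908 - 108*21) = -3 + 689/(-10908 - 2268) = -3 + 689/(-13176) = -3 + 689*(-1/13176) = -3 - 689/13176 = -40217/13176 ≈ -3.0523)
-R = -1*(-40217/13176) = 40217/13176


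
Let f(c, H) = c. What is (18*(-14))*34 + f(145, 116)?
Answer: -8423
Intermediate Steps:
(18*(-14))*34 + f(145, 116) = (18*(-14))*34 + 145 = -252*34 + 145 = -8568 + 145 = -8423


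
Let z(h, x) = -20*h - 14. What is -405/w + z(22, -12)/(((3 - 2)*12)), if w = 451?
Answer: -104807/2706 ≈ -38.731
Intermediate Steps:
z(h, x) = -14 - 20*h
-405/w + z(22, -12)/(((3 - 2)*12)) = -405/451 + (-14 - 20*22)/(((3 - 2)*12)) = -405*1/451 + (-14 - 440)/((1*12)) = -405/451 - 454/12 = -405/451 - 454*1/12 = -405/451 - 227/6 = -104807/2706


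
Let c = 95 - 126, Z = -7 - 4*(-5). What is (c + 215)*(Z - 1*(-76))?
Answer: 16376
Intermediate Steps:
Z = 13 (Z = -7 + 20 = 13)
c = -31
(c + 215)*(Z - 1*(-76)) = (-31 + 215)*(13 - 1*(-76)) = 184*(13 + 76) = 184*89 = 16376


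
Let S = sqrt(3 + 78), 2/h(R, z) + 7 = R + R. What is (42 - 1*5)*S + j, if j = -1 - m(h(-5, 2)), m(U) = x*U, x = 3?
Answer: 5650/17 ≈ 332.35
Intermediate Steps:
h(R, z) = 2/(-7 + 2*R) (h(R, z) = 2/(-7 + (R + R)) = 2/(-7 + 2*R))
S = 9 (S = sqrt(81) = 9)
m(U) = 3*U
j = -11/17 (j = -1 - 3*2/(-7 + 2*(-5)) = -1 - 3*2/(-7 - 10) = -1 - 3*2/(-17) = -1 - 3*2*(-1/17) = -1 - 3*(-2)/17 = -1 - 1*(-6/17) = -1 + 6/17 = -11/17 ≈ -0.64706)
(42 - 1*5)*S + j = (42 - 1*5)*9 - 11/17 = (42 - 5)*9 - 11/17 = 37*9 - 11/17 = 333 - 11/17 = 5650/17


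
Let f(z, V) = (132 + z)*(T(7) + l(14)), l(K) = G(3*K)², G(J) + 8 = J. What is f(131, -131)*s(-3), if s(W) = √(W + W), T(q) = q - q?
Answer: 304028*I*√6 ≈ 7.4471e+5*I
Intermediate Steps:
G(J) = -8 + J
l(K) = (-8 + 3*K)²
T(q) = 0
s(W) = √2*√W (s(W) = √(2*W) = √2*√W)
f(z, V) = 152592 + 1156*z (f(z, V) = (132 + z)*(0 + (-8 + 3*14)²) = (132 + z)*(0 + (-8 + 42)²) = (132 + z)*(0 + 34²) = (132 + z)*(0 + 1156) = (132 + z)*1156 = 152592 + 1156*z)
f(131, -131)*s(-3) = (152592 + 1156*131)*(√2*√(-3)) = (152592 + 151436)*(√2*(I*√3)) = 304028*(I*√6) = 304028*I*√6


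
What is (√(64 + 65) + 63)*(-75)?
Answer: -4725 - 75*√129 ≈ -5576.8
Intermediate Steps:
(√(64 + 65) + 63)*(-75) = (√129 + 63)*(-75) = (63 + √129)*(-75) = -4725 - 75*√129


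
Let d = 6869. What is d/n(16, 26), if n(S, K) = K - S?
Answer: 6869/10 ≈ 686.90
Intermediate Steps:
d/n(16, 26) = 6869/(26 - 1*16) = 6869/(26 - 16) = 6869/10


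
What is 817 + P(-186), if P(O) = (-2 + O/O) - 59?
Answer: 757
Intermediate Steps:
P(O) = -60 (P(O) = (-2 + 1) - 59 = -1 - 59 = -60)
817 + P(-186) = 817 - 60 = 757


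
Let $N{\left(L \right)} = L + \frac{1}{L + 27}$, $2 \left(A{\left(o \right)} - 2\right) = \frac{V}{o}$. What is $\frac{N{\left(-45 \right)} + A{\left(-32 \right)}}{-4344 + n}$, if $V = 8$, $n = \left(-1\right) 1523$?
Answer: $\frac{3109}{422424} \approx 0.0073599$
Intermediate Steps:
$n = -1523$
$A{\left(o \right)} = 2 + \frac{4}{o}$ ($A{\left(o \right)} = 2 + \frac{8 \frac{1}{o}}{2} = 2 + \frac{4}{o}$)
$N{\left(L \right)} = L + \frac{1}{27 + L}$
$\frac{N{\left(-45 \right)} + A{\left(-32 \right)}}{-4344 + n} = \frac{\frac{1 + \left(-45\right)^{2} + 27 \left(-45\right)}{27 - 45} + \left(2 + \frac{4}{-32}\right)}{-4344 - 1523} = \frac{\frac{1 + 2025 - 1215}{-18} + \left(2 + 4 \left(- \frac{1}{32}\right)\right)}{-5867} = \left(\left(- \frac{1}{18}\right) 811 + \left(2 - \frac{1}{8}\right)\right) \left(- \frac{1}{5867}\right) = \left(- \frac{811}{18} + \frac{15}{8}\right) \left(- \frac{1}{5867}\right) = \left(- \frac{3109}{72}\right) \left(- \frac{1}{5867}\right) = \frac{3109}{422424}$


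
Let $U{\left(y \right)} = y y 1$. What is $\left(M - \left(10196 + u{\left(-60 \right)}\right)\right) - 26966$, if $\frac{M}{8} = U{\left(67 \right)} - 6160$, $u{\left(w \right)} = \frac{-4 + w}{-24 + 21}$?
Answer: $- \frac{151654}{3} \approx -50551.0$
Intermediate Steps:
$U{\left(y \right)} = y^{2}$ ($U{\left(y \right)} = y^{2} \cdot 1 = y^{2}$)
$u{\left(w \right)} = \frac{4}{3} - \frac{w}{3}$ ($u{\left(w \right)} = \frac{-4 + w}{-3} = \left(-4 + w\right) \left(- \frac{1}{3}\right) = \frac{4}{3} - \frac{w}{3}$)
$M = -13368$ ($M = 8 \left(67^{2} - 6160\right) = 8 \left(4489 - 6160\right) = 8 \left(-1671\right) = -13368$)
$\left(M - \left(10196 + u{\left(-60 \right)}\right)\right) - 26966 = \left(-13368 - \left(\frac{30592}{3} + 20\right)\right) - 26966 = \left(-13368 - \frac{30652}{3}\right) - 26966 = - \frac{70756}{3} - 26966 = - \frac{151654}{3}$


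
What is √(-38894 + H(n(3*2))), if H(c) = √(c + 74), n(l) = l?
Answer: √(-38894 + 4*√5) ≈ 197.19*I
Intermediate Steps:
H(c) = √(74 + c)
√(-38894 + H(n(3*2))) = √(-38894 + √(74 + 3*2)) = √(-38894 + √(74 + 6)) = √(-38894 + √80) = √(-38894 + 4*√5)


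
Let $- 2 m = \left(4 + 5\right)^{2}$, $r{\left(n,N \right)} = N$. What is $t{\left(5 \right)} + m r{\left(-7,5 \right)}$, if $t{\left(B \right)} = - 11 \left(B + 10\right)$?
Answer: $- \frac{735}{2} \approx -367.5$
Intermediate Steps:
$m = - \frac{81}{2}$ ($m = - \frac{\left(4 + 5\right)^{2}}{2} = - \frac{9^{2}}{2} = \left(- \frac{1}{2}\right) 81 = - \frac{81}{2} \approx -40.5$)
$t{\left(B \right)} = -110 - 11 B$ ($t{\left(B \right)} = - 11 \left(10 + B\right) = -110 - 11 B$)
$t{\left(5 \right)} + m r{\left(-7,5 \right)} = \left(-110 - 55\right) - \frac{405}{2} = -165 - \frac{405}{2} = - \frac{735}{2}$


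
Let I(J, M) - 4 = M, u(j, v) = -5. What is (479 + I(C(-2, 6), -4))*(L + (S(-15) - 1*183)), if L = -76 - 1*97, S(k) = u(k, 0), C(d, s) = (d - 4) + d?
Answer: -172919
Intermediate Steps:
C(d, s) = -4 + 2*d (C(d, s) = (-4 + d) + d = -4 + 2*d)
I(J, M) = 4 + M
S(k) = -5
L = -173 (L = -76 - 97 = -173)
(479 + I(C(-2, 6), -4))*(L + (S(-15) - 1*183)) = (479 + (4 - 4))*(-173 + (-5 - 1*183)) = (479 + 0)*(-173 + (-5 - 183)) = 479*(-173 - 188) = 479*(-361) = -172919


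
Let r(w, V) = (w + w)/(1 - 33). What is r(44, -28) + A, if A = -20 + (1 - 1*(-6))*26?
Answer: 637/4 ≈ 159.25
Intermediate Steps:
r(w, V) = -w/16 (r(w, V) = (2*w)/(-32) = (2*w)*(-1/32) = -w/16)
A = 162 (A = -20 + (1 + 6)*26 = -20 + 7*26 = -20 + 182 = 162)
r(44, -28) + A = -1/16*44 + 162 = -11/4 + 162 = 637/4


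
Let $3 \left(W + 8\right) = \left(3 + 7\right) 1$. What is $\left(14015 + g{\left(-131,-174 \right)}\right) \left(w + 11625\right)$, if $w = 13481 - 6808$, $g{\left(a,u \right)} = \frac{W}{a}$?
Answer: $\frac{100783718882}{393} \approx 2.5645 \cdot 10^{8}$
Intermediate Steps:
$W = - \frac{14}{3}$ ($W = -8 + \frac{\left(3 + 7\right) 1}{3} = -8 + \frac{10 \cdot 1}{3} = -8 + \frac{1}{3} \cdot 10 = -8 + \frac{10}{3} = - \frac{14}{3} \approx -4.6667$)
$g{\left(a,u \right)} = - \frac{14}{3 a}$
$w = 6673$ ($w = 13481 - 6808 = 6673$)
$\left(14015 + g{\left(-131,-174 \right)}\right) \left(w + 11625\right) = \left(14015 - \frac{14}{3 \left(-131\right)}\right) \left(6673 + 11625\right) = \left(14015 - - \frac{14}{393}\right) 18298 = \left(14015 + \frac{14}{393}\right) 18298 = \frac{5507909}{393} \cdot 18298 = \frac{100783718882}{393}$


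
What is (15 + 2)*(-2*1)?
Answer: -34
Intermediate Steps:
(15 + 2)*(-2*1) = 17*(-2) = -34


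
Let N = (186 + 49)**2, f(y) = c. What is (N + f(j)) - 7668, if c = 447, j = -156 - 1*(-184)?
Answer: 48004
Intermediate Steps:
j = 28 (j = -156 + 184 = 28)
f(y) = 447
N = 55225 (N = 235**2 = 55225)
(N + f(j)) - 7668 = (55225 + 447) - 7668 = 55672 - 7668 = 48004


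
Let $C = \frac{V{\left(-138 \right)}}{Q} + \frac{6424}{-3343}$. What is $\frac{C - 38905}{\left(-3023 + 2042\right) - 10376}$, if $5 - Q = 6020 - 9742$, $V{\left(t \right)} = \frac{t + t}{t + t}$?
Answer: $\frac{484755378610}{141500962877} \approx 3.4258$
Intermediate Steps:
$V{\left(t \right)} = 1$ ($V{\left(t \right)} = \frac{2 t}{2 t} = 2 t \frac{1}{2 t} = 1$)
$Q = 3727$ ($Q = 5 - \left(6020 - 9742\right) = 5 - -3722 = 5 + 3722 = 3727$)
$C = - \frac{23938905}{12459361}$ ($C = 1 \cdot \frac{1}{3727} + \frac{6424}{-3343} = 1 \cdot \frac{1}{3727} + 6424 \left(- \frac{1}{3343}\right) = \frac{1}{3727} - \frac{6424}{3343} = - \frac{23938905}{12459361} \approx -1.9214$)
$\frac{C - 38905}{\left(-3023 + 2042\right) - 10376} = \frac{- \frac{23938905}{12459361} - 38905}{\left(-3023 + 2042\right) - 10376} = - \frac{484755378610}{12459361 \left(-981 - 10376\right)} = - \frac{484755378610}{12459361 \left(-11357\right)} = \left(- \frac{484755378610}{12459361}\right) \left(- \frac{1}{11357}\right) = \frac{484755378610}{141500962877}$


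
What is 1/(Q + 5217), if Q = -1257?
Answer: 1/3960 ≈ 0.00025253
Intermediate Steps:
1/(Q + 5217) = 1/(-1257 + 5217) = 1/3960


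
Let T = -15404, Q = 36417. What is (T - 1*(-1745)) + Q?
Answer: 22758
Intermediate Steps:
(T - 1*(-1745)) + Q = (-15404 - 1*(-1745)) + 36417 = (-15404 + 1745) + 36417 = -13659 + 36417 = 22758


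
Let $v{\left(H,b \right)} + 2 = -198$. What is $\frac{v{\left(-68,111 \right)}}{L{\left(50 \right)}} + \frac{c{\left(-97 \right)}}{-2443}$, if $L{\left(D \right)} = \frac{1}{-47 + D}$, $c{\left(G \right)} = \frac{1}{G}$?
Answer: $- \frac{142182599}{236971} \approx -600.0$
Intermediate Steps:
$v{\left(H,b \right)} = -200$ ($v{\left(H,b \right)} = -2 - 198 = -200$)
$\frac{v{\left(-68,111 \right)}}{L{\left(50 \right)}} + \frac{c{\left(-97 \right)}}{-2443} = - \frac{200}{\frac{1}{-47 + 50}} + \frac{1}{\left(-97\right) \left(-2443\right)} = - \frac{200}{\frac{1}{3}} - - \frac{1}{236971} = - 200 \frac{1}{\frac{1}{3}} + \frac{1}{236971} = \left(-200\right) 3 + \frac{1}{236971} = -600 + \frac{1}{236971} = - \frac{142182599}{236971}$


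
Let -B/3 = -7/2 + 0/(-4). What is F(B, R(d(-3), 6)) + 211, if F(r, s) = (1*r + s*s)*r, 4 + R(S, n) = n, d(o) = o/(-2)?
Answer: 1453/4 ≈ 363.25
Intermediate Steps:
d(o) = -o/2 (d(o) = o*(-1/2) = -o/2)
B = 21/2 (B = -3*(-7/2 + 0/(-4)) = -3*(-7*1/2 + 0*(-1/4)) = -3*(-7/2 + 0) = -3*(-7/2) = 21/2 ≈ 10.500)
R(S, n) = -4 + n
F(r, s) = r*(r + s**2) (F(r, s) = (r + s**2)*r = r*(r + s**2))
F(B, R(d(-3), 6)) + 211 = 21*(21/2 + (-4 + 6)**2)/2 + 211 = 21*(21/2 + 2**2)/2 + 211 = 21*(21/2 + 4)/2 + 211 = (21/2)*(29/2) + 211 = 609/4 + 211 = 1453/4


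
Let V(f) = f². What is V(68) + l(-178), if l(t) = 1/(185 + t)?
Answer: 32369/7 ≈ 4624.1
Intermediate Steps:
V(68) + l(-178) = 68² + 1/(185 - 178) = 4624 + 1/7 = 4624 + ⅐ = 32369/7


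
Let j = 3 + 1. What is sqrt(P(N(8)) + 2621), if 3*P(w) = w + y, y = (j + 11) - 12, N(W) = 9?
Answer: 5*sqrt(105) ≈ 51.235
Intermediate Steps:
j = 4
y = 3 (y = (4 + 11) - 12 = 15 - 12 = 3)
P(w) = 1 + w/3 (P(w) = (w + 3)/3 = (3 + w)/3 = 1 + w/3)
sqrt(P(N(8)) + 2621) = sqrt((1 + (1/3)*9) + 2621) = sqrt((1 + 3) + 2621) = sqrt(4 + 2621) = sqrt(2625) = 5*sqrt(105)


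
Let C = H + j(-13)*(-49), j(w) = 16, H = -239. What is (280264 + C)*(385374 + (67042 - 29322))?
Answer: 118145191654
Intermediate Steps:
C = -1023 (C = -239 + 16*(-49) = -239 - 784 = -1023)
(280264 + C)*(385374 + (67042 - 29322)) = (280264 - 1023)*(385374 + (67042 - 29322)) = 279241*(385374 + 37720) = 279241*423094 = 118145191654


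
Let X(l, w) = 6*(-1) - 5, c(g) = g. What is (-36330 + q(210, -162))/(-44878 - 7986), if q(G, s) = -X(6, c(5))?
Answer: 36319/52864 ≈ 0.68703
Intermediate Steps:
X(l, w) = -11 (X(l, w) = -6 - 5 = -11)
q(G, s) = 11 (q(G, s) = -1*(-11) = 11)
(-36330 + q(210, -162))/(-44878 - 7986) = (-36330 + 11)/(-44878 - 7986) = -36319/(-52864) = -36319*(-1/52864) = 36319/52864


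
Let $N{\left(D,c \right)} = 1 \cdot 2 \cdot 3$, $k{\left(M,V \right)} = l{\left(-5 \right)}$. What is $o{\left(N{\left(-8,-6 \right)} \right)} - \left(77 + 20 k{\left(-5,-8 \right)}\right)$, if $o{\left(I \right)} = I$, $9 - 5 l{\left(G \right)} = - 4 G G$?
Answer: $-507$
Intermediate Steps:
$l{\left(G \right)} = \frac{9}{5} + \frac{4 G^{2}}{5}$ ($l{\left(G \right)} = \frac{9}{5} - \frac{- 4 G G}{5} = \frac{9}{5} - \frac{\left(-4\right) G^{2}}{5} = \frac{9}{5} + \frac{4 G^{2}}{5}$)
$k{\left(M,V \right)} = \frac{109}{5}$ ($k{\left(M,V \right)} = \frac{9}{5} + \frac{4 \left(-5\right)^{2}}{5} = \frac{9}{5} + \frac{4}{5} \cdot 25 = \frac{9}{5} + 20 = \frac{109}{5}$)
$N{\left(D,c \right)} = 6$ ($N{\left(D,c \right)} = 2 \cdot 3 = 6$)
$o{\left(N{\left(-8,-6 \right)} \right)} - \left(77 + 20 k{\left(-5,-8 \right)}\right) = 6 - 513 = -507$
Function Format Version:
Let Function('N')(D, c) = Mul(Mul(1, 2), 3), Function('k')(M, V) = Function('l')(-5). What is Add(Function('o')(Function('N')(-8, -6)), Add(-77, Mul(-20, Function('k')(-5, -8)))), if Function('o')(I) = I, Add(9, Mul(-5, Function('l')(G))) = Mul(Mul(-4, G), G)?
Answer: -507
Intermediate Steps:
Function('l')(G) = Add(Rational(9, 5), Mul(Rational(4, 5), Pow(G, 2))) (Function('l')(G) = Add(Rational(9, 5), Mul(Rational(-1, 5), Mul(Mul(-4, G), G))) = Add(Rational(9, 5), Mul(Rational(-1, 5), Mul(-4, Pow(G, 2)))) = Add(Rational(9, 5), Mul(Rational(4, 5), Pow(G, 2))))
Function('k')(M, V) = Rational(109, 5) (Function('k')(M, V) = Add(Rational(9, 5), Mul(Rational(4, 5), Pow(-5, 2))) = Add(Rational(9, 5), Mul(Rational(4, 5), 25)) = Add(Rational(9, 5), 20) = Rational(109, 5))
Function('N')(D, c) = 6 (Function('N')(D, c) = Mul(2, 3) = 6)
Add(Function('o')(Function('N')(-8, -6)), Add(-77, Mul(-20, Function('k')(-5, -8)))) = Add(6, Add(-77, Mul(-20, Rational(109, 5)))) = Add(6, Add(-77, -436)) = Add(6, -513) = -507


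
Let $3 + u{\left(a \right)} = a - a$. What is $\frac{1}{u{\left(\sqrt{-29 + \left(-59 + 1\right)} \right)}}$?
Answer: $- \frac{1}{3} \approx -0.33333$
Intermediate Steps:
$u{\left(a \right)} = -3$ ($u{\left(a \right)} = -3 + \left(a - a\right) = -3 + 0 = -3$)
$\frac{1}{u{\left(\sqrt{-29 + \left(-59 + 1\right)} \right)}} = \frac{1}{-3} = - \frac{1}{3}$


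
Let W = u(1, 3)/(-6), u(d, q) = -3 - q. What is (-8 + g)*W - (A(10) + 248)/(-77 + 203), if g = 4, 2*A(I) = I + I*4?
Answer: -37/6 ≈ -6.1667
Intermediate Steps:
A(I) = 5*I/2 (A(I) = (I + I*4)/2 = (I + 4*I)/2 = (5*I)/2 = 5*I/2)
W = 1 (W = (-3 - 1*3)/(-6) = (-3 - 3)*(-⅙) = -6*(-⅙) = 1)
(-8 + g)*W - (A(10) + 248)/(-77 + 203) = (-8 + 4)*1 - ((5/2)*10 + 248)/(-77 + 203) = -4*1 - (25 + 248)/126 = -4 - 273/126 = -4 - 1*13/6 = -4 - 13/6 = -37/6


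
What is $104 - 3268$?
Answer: $-3164$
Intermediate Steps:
$104 - 3268 = -3164$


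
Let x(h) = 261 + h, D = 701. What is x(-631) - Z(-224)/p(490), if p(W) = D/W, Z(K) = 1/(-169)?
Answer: -43833040/118469 ≈ -370.00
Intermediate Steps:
Z(K) = -1/169
p(W) = 701/W
x(-631) - Z(-224)/p(490) = (261 - 631) - (-1)/(169*(701/490)) = -370 - (-1)/(169*(701*(1/490))) = -370 - (-1)/(169*701/490) = -370 - (-1)*490/(169*701) = -370 - 1*(-490/118469) = -370 + 490/118469 = -43833040/118469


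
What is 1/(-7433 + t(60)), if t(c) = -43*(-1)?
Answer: -1/7390 ≈ -0.00013532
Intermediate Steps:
t(c) = 43
1/(-7433 + t(60)) = 1/(-7433 + 43) = 1/(-7390) = -1/7390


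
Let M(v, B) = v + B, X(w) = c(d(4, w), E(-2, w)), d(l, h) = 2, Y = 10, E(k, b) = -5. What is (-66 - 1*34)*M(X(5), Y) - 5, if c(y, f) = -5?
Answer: -505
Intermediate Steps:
X(w) = -5
M(v, B) = B + v
(-66 - 1*34)*M(X(5), Y) - 5 = (-66 - 1*34)*(10 - 5) - 5 = (-66 - 34)*5 - 5 = -100*5 - 5 = -500 - 5 = -505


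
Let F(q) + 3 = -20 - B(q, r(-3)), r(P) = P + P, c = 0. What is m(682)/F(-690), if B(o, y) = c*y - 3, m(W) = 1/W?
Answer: -1/13640 ≈ -7.3314e-5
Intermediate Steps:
r(P) = 2*P
B(o, y) = -3 (B(o, y) = 0*y - 3 = 0 - 3 = -3)
F(q) = -20 (F(q) = -3 + (-20 - 1*(-3)) = -3 + (-20 + 3) = -3 - 17 = -20)
m(682)/F(-690) = 1/(682*(-20)) = (1/682)*(-1/20) = -1/13640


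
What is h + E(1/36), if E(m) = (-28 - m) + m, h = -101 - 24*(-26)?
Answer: 495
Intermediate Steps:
h = 523 (h = -101 + 624 = 523)
E(m) = -28
h + E(1/36) = 523 - 28 = 495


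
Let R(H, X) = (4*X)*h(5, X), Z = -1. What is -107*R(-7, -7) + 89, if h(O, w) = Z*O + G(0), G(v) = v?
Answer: -14891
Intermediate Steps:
h(O, w) = -O (h(O, w) = -O + 0 = -O)
R(H, X) = -20*X (R(H, X) = (4*X)*(-1*5) = (4*X)*(-5) = -20*X)
-107*R(-7, -7) + 89 = -(-2140)*(-7) + 89 = -107*140 + 89 = -14980 + 89 = -14891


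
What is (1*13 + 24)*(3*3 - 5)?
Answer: 148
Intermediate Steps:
(1*13 + 24)*(3*3 - 5) = (13 + 24)*(9 - 5) = 37*4 = 148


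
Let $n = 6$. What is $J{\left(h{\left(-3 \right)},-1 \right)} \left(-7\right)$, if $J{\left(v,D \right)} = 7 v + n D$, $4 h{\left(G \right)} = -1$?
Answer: $\frac{217}{4} \approx 54.25$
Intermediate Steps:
$h{\left(G \right)} = - \frac{1}{4}$ ($h{\left(G \right)} = \frac{1}{4} \left(-1\right) = - \frac{1}{4}$)
$J{\left(v,D \right)} = 6 D + 7 v$ ($J{\left(v,D \right)} = 7 v + 6 D = 6 D + 7 v$)
$J{\left(h{\left(-3 \right)},-1 \right)} \left(-7\right) = \left(6 \left(-1\right) + 7 \left(- \frac{1}{4}\right)\right) \left(-7\right) = \left(-6 - \frac{7}{4}\right) \left(-7\right) = \left(- \frac{31}{4}\right) \left(-7\right) = \frac{217}{4}$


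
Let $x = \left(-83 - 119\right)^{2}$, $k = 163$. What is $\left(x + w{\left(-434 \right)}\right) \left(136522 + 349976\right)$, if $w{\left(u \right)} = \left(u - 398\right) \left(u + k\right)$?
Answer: $129542741448$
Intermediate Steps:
$w{\left(u \right)} = \left(-398 + u\right) \left(163 + u\right)$ ($w{\left(u \right)} = \left(u - 398\right) \left(u + 163\right) = \left(-398 + u\right) \left(163 + u\right)$)
$x = 40804$ ($x = \left(-202\right)^{2} = 40804$)
$\left(x + w{\left(-434 \right)}\right) \left(136522 + 349976\right) = \left(40804 - \left(-37116 - 188356\right)\right) \left(136522 + 349976\right) = \left(40804 + \left(-64874 + 188356 + 101990\right)\right) 486498 = \left(40804 + 225472\right) 486498 = 266276 \cdot 486498 = 129542741448$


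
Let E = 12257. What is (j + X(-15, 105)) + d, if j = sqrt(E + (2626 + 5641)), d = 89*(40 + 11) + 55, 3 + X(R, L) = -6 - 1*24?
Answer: 4561 + 2*sqrt(5131) ≈ 4704.3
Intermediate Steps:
X(R, L) = -33 (X(R, L) = -3 + (-6 - 1*24) = -3 + (-6 - 24) = -3 - 30 = -33)
d = 4594 (d = 89*51 + 55 = 4539 + 55 = 4594)
j = 2*sqrt(5131) (j = sqrt(12257 + (2626 + 5641)) = sqrt(12257 + 8267) = sqrt(20524) = 2*sqrt(5131) ≈ 143.26)
(j + X(-15, 105)) + d = (2*sqrt(5131) - 33) + 4594 = (-33 + 2*sqrt(5131)) + 4594 = 4561 + 2*sqrt(5131)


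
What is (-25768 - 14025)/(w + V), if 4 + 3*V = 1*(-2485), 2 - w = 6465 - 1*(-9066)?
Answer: 119379/49076 ≈ 2.4325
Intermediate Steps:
w = -15529 (w = 2 - (6465 - 1*(-9066)) = 2 - (6465 + 9066) = 2 - 1*15531 = 2 - 15531 = -15529)
V = -2489/3 (V = -4/3 + (1*(-2485))/3 = -4/3 + (1/3)*(-2485) = -4/3 - 2485/3 = -2489/3 ≈ -829.67)
(-25768 - 14025)/(w + V) = (-25768 - 14025)/(-15529 - 2489/3) = -39793/(-49076/3) = -39793*(-3/49076) = 119379/49076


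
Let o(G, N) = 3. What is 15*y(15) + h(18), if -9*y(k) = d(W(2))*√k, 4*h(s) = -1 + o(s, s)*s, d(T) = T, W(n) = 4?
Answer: 53/4 - 20*√15/3 ≈ -12.570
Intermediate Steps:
h(s) = -¼ + 3*s/4 (h(s) = (-1 + 3*s)/4 = -¼ + 3*s/4)
y(k) = -4*√k/9
15*y(15) + h(18) = 15*(-4*√15/9) + (-¼ + (¾)*18) = -20*√15/3 + (-¼ + 27/2) = -20*√15/3 + 53/4 = 53/4 - 20*√15/3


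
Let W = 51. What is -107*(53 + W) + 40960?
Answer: 29832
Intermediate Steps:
-107*(53 + W) + 40960 = -107*(53 + 51) + 40960 = -107*104 + 40960 = -11128 + 40960 = 29832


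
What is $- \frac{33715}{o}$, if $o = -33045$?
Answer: $\frac{6743}{6609} \approx 1.0203$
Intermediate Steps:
$- \frac{33715}{o} = - \frac{33715}{-33045} = \left(-33715\right) \left(- \frac{1}{33045}\right) = \frac{6743}{6609}$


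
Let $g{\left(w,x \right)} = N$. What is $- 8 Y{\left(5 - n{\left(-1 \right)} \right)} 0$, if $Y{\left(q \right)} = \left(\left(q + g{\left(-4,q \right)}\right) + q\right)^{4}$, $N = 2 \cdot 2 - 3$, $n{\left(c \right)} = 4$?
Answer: $0$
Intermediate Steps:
$N = 1$ ($N = 4 - 3 = 1$)
$g{\left(w,x \right)} = 1$
$Y{\left(q \right)} = \left(1 + 2 q\right)^{4}$ ($Y{\left(q \right)} = \left(\left(q + 1\right) + q\right)^{4} = \left(\left(1 + q\right) + q\right)^{4} = \left(1 + 2 q\right)^{4}$)
$- 8 Y{\left(5 - n{\left(-1 \right)} \right)} 0 = - 8 \left(1 + 2 \left(5 - 4\right)\right)^{4} \cdot 0 = - 8 \left(1 + 2 \cdot 1\right)^{4} \cdot 0 = - 8 \left(1 + 2\right)^{4} \cdot 0 = - 8 \cdot 3^{4} \cdot 0 = \left(-8\right) 81 \cdot 0 = \left(-648\right) 0 = 0$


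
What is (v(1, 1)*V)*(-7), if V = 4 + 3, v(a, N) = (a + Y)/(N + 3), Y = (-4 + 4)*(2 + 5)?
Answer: -49/4 ≈ -12.250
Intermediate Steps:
Y = 0 (Y = 0*7 = 0)
v(a, N) = a/(3 + N) (v(a, N) = (a + 0)/(N + 3) = a/(3 + N))
V = 7
(v(1, 1)*V)*(-7) = ((1/(3 + 1))*7)*(-7) = ((1/4)*7)*(-7) = ((1*(¼))*7)*(-7) = ((¼)*7)*(-7) = (7/4)*(-7) = -49/4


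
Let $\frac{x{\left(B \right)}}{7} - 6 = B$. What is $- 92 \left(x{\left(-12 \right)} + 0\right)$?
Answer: $3864$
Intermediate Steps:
$x{\left(B \right)} = 42 + 7 B$
$- 92 \left(x{\left(-12 \right)} + 0\right) = - 92 \left(\left(42 + 7 \left(-12\right)\right) + 0\right) = - 92 \left(\left(42 - 84\right) + 0\right) = - 92 \left(-42 + 0\right) = \left(-92\right) \left(-42\right) = 3864$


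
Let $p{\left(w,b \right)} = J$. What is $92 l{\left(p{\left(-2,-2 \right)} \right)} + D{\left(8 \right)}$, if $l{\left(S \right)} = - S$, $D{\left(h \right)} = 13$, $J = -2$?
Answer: $197$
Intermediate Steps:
$p{\left(w,b \right)} = -2$
$92 l{\left(p{\left(-2,-2 \right)} \right)} + D{\left(8 \right)} = 92 \left(\left(-1\right) \left(-2\right)\right) + 13 = 92 \cdot 2 + 13 = 184 + 13 = 197$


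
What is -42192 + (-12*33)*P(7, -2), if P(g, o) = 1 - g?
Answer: -39816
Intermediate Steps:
-42192 + (-12*33)*P(7, -2) = -42192 + (-12*33)*(1 - 1*7) = -42192 - 396*(1 - 7) = -42192 - 396*(-6) = -42192 + 2376 = -39816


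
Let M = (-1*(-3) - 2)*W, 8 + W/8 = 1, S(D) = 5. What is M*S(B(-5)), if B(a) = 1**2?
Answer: -280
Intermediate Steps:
B(a) = 1
W = -56 (W = -64 + 8*1 = -64 + 8 = -56)
M = -56 (M = (-1*(-3) - 2)*(-56) = (3 - 2)*(-56) = 1*(-56) = -56)
M*S(B(-5)) = -56*5 = -280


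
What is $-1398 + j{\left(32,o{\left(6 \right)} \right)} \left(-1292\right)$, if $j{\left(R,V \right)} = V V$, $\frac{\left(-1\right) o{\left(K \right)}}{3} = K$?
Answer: $-420006$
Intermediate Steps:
$o{\left(K \right)} = - 3 K$
$j{\left(R,V \right)} = V^{2}$
$-1398 + j{\left(32,o{\left(6 \right)} \right)} \left(-1292\right) = -1398 + \left(\left(-3\right) 6\right)^{2} \left(-1292\right) = -1398 + \left(-18\right)^{2} \left(-1292\right) = -1398 + 324 \left(-1292\right) = -1398 - 418608 = -420006$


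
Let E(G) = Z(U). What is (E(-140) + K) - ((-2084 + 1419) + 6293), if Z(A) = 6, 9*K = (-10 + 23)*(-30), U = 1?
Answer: -16996/3 ≈ -5665.3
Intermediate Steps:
K = -130/3 (K = ((-10 + 23)*(-30))/9 = (13*(-30))/9 = (⅑)*(-390) = -130/3 ≈ -43.333)
E(G) = 6
(E(-140) + K) - ((-2084 + 1419) + 6293) = (6 - 130/3) - ((-2084 + 1419) + 6293) = -112/3 - (-665 + 6293) = -112/3 - 1*5628 = -112/3 - 5628 = -16996/3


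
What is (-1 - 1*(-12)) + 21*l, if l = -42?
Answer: -871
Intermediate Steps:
(-1 - 1*(-12)) + 21*l = (-1 - 1*(-12)) + 21*(-42) = (-1 + 12) - 882 = 11 - 882 = -871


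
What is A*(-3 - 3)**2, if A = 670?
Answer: 24120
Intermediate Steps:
A*(-3 - 3)**2 = 670*(-3 - 3)**2 = 670*(-6)**2 = 670*36 = 24120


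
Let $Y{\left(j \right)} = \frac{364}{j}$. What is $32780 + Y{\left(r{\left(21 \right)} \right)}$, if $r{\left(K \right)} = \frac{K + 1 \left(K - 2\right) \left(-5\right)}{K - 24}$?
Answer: $\frac{1213406}{37} \approx 32795.0$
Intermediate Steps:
$r{\left(K \right)} = \frac{10 - 4 K}{-24 + K}$ ($r{\left(K \right)} = \frac{K + 1 \left(-2 + K\right) \left(-5\right)}{-24 + K} = \frac{K + \left(-2 + K\right) \left(-5\right)}{-24 + K} = \frac{K - \left(-10 + 5 K\right)}{-24 + K} = \frac{10 - 4 K}{-24 + K}$)
$32780 + Y{\left(r{\left(21 \right)} \right)} = 32780 + \frac{364}{2 \frac{1}{-24 + 21} \left(5 - 42\right)} = 32780 + \frac{364}{2 \frac{1}{-3} \left(5 - 42\right)} = 32780 + \frac{364}{2 \left(- \frac{1}{3}\right) \left(-37\right)} = 32780 + \frac{364}{\frac{74}{3}} = 32780 + 364 \cdot \frac{3}{74} = 32780 + \frac{546}{37} = \frac{1213406}{37}$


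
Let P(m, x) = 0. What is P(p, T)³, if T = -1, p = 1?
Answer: 0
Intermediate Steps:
P(p, T)³ = 0³ = 0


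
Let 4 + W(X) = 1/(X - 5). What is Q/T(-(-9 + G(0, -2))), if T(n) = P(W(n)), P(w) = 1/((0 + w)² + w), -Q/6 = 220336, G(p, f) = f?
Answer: -43075688/3 ≈ -1.4359e+7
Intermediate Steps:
Q = -1322016 (Q = -6*220336 = -1322016)
W(X) = -4 + 1/(-5 + X) (W(X) = -4 + 1/(X - 5) = -4 + 1/(-5 + X))
P(w) = 1/(w + w²) (P(w) = 1/(w² + w) = 1/(w + w²))
T(n) = (-5 + n)/((1 + (21 - 4*n)/(-5 + n))*(21 - 4*n)) (T(n) = 1/((((21 - 4*n)/(-5 + n)))*(1 + (21 - 4*n)/(-5 + n))) = ((-5 + n)/(21 - 4*n))/(1 + (21 - 4*n)/(-5 + n)) = (-5 + n)/((1 + (21 - 4*n)/(-5 + n))*(21 - 4*n)))
Q/T(-(-9 + G(0, -2))) = -1322016*(-21 + 4*(-(-9 - 2)))*(-16 + 3*(-(-9 - 2)))/(-5 - (-9 - 2))² = -1322016*(-21 + 4*(-1*(-11)))*(-16 + 3*(-1*(-11)))/(-5 - 1*(-11))² = -1322016*(-21 + 4*11)*(-16 + 3*11)/(-5 + 11)² = -1322016*(-21 + 44)*(-16 + 33)/36 = -1322016/(36/(23*17)) = -1322016/((1/23)*(1/17)*36) = -1322016/36/391 = -1322016*391/36 = -43075688/3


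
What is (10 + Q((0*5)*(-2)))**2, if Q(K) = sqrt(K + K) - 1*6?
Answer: 16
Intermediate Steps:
Q(K) = -6 + sqrt(2)*sqrt(K) (Q(K) = sqrt(2*K) - 6 = sqrt(2)*sqrt(K) - 6 = -6 + sqrt(2)*sqrt(K))
(10 + Q((0*5)*(-2)))**2 = (10 + (-6 + sqrt(2)*sqrt((0*5)*(-2))))**2 = (10 + (-6 + sqrt(2)*sqrt(0*(-2))))**2 = (10 + (-6 + sqrt(2)*sqrt(0)))**2 = (10 + (-6 + sqrt(2)*0))**2 = (10 + (-6 + 0))**2 = (10 - 6)**2 = 4**2 = 16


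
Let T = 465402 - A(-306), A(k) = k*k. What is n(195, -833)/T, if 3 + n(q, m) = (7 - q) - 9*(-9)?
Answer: -55/185883 ≈ -0.00029588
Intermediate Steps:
A(k) = k²
n(q, m) = 85 - q (n(q, m) = -3 + ((7 - q) - 9*(-9)) = -3 + ((7 - q) + 81) = -3 + (88 - q) = 85 - q)
T = 371766 (T = 465402 - 1*(-306)² = 465402 - 1*93636 = 465402 - 93636 = 371766)
n(195, -833)/T = (85 - 1*195)/371766 = (85 - 195)*(1/371766) = -110*1/371766 = -55/185883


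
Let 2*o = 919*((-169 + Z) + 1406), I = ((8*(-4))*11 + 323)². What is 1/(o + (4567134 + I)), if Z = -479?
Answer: 1/4916276 ≈ 2.0341e-7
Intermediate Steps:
I = 841 (I = (-32*11 + 323)² = (-352 + 323)² = (-29)² = 841)
o = 348301 (o = (919*((-169 - 479) + 1406))/2 = (919*(-648 + 1406))/2 = (919*758)/2 = (½)*696602 = 348301)
1/(o + (4567134 + I)) = 1/(348301 + (4567134 + 841)) = 1/(348301 + 4567975) = 1/4916276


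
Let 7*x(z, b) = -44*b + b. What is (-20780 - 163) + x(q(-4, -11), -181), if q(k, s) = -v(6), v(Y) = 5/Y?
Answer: -138818/7 ≈ -19831.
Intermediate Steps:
q(k, s) = -⅚ (q(k, s) = -5/6 = -1*⅚ = -⅚)
x(z, b) = -43*b/7 (x(z, b) = (-44*b + b)/7 = (-43*b)/7 = -43*b/7)
(-20780 - 163) + x(q(-4, -11), -181) = (-20780 - 163) - 43/7*(-181) = -20943 + 7783/7 = -138818/7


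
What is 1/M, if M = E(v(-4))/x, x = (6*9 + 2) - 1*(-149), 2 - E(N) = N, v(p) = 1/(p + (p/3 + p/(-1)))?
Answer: 820/11 ≈ 74.545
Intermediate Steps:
v(p) = 3/p (v(p) = 1/(p + (p*(⅓) + p*(-1))) = 1/(p + (p/3 - p)) = 1/(p - 2*p/3) = 1/(p/3) = 3/p)
E(N) = 2 - N
x = 205 (x = (54 + 2) + 149 = 56 + 149 = 205)
M = 11/820 (M = (2 - 3/(-4))/205 = (2 - 3*(-1)/4)*(1/205) = (2 - 1*(-¾))*(1/205) = (2 + ¾)*(1/205) = (11/4)*(1/205) = 11/820 ≈ 0.013415)
1/M = 1/(11/820) = 820/11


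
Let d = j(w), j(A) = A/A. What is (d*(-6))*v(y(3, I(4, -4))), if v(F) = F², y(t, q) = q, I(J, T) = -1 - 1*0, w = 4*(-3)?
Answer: -6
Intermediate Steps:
w = -12
I(J, T) = -1 (I(J, T) = -1 + 0 = -1)
j(A) = 1
d = 1
(d*(-6))*v(y(3, I(4, -4))) = (1*(-6))*(-1)² = -6*1 = -6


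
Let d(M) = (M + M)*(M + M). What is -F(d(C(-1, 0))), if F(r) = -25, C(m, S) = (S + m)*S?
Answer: 25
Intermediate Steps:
C(m, S) = S*(S + m)
d(M) = 4*M² (d(M) = (2*M)*(2*M) = 4*M²)
-F(d(C(-1, 0))) = -1*(-25) = 25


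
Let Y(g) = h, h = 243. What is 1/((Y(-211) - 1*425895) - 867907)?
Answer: -1/1293559 ≈ -7.7306e-7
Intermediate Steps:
Y(g) = 243
1/((Y(-211) - 1*425895) - 867907) = 1/((243 - 1*425895) - 867907) = 1/((243 - 425895) - 867907) = 1/(-425652 - 867907) = 1/(-1293559) = -1/1293559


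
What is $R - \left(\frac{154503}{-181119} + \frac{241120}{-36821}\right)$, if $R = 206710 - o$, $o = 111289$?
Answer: $\frac{212136786163174}{2222994233} \approx 95428.0$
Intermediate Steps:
$R = 95421$ ($R = 206710 - 111289 = 95421$)
$R - \left(\frac{154503}{-181119} + \frac{241120}{-36821}\right) = 95421 - \left(\frac{154503}{-181119} + \frac{241120}{-36821}\right) = 95421 - \left(154503 \left(- \frac{1}{181119}\right) + 241120 \left(- \frac{1}{36821}\right)\right) = 95421 - \left(- \frac{51501}{60373} - \frac{241120}{36821}\right) = 95421 - - \frac{16453456081}{2222994233} = 95421 + \frac{16453456081}{2222994233} = \frac{212136786163174}{2222994233}$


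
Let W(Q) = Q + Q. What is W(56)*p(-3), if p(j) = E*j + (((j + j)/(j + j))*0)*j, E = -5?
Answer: 1680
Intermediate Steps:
W(Q) = 2*Q
p(j) = -5*j (p(j) = -5*j + (((j + j)/(j + j))*0)*j = -5*j + (((2*j)/((2*j)))*0)*j = -5*j + (((2*j)*(1/(2*j)))*0)*j = -5*j + (1*0)*j = -5*j + 0*j = -5*j + 0 = -5*j)
W(56)*p(-3) = (2*56)*(-5*(-3)) = 112*15 = 1680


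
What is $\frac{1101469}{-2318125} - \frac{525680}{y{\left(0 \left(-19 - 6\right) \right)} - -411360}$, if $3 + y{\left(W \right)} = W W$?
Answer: $- \frac{1671688933433}{953576945625} \approx -1.7531$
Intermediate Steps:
$y{\left(W \right)} = -3 + W^{2}$ ($y{\left(W \right)} = -3 + W W = -3 + W^{2}$)
$\frac{1101469}{-2318125} - \frac{525680}{y{\left(0 \left(-19 - 6\right) \right)} - -411360} = \frac{1101469}{-2318125} - \frac{525680}{\left(-3 + \left(0 \left(-19 - 6\right)\right)^{2}\right) - -411360} = 1101469 \left(- \frac{1}{2318125}\right) - \frac{525680}{\left(-3 + \left(0 \left(-25\right)\right)^{2}\right) + 411360} = - \frac{1101469}{2318125} - \frac{525680}{\left(-3 + 0^{2}\right) + 411360} = - \frac{1101469}{2318125} - \frac{525680}{\left(-3 + 0\right) + 411360} = - \frac{1101469}{2318125} - \frac{525680}{-3 + 411360} = - \frac{1101469}{2318125} - \frac{525680}{411357} = - \frac{1671688933433}{953576945625}$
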